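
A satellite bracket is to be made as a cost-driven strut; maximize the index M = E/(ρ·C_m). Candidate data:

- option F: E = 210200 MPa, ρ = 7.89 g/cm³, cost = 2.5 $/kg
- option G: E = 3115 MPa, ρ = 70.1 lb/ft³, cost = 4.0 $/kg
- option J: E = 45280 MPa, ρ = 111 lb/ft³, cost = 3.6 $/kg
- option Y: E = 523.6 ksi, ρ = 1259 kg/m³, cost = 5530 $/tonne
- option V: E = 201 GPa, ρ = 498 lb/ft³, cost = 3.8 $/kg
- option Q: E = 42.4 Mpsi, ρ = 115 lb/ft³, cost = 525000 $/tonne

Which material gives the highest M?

Putting every candidate on a common basis:
  option F: E = 210.2 GPa, ρ = 7890 kg/m³, cost = 2.500 $/kg
  option G: E = 3.115 GPa, ρ = 1123 kg/m³, cost = 4.000 $/kg
  option J: E = 45.28 GPa, ρ = 1778 kg/m³, cost = 3.600 $/kg
  option Y: E = 3.610 GPa, ρ = 1259 kg/m³, cost = 5.530 $/kg
  option V: E = 201.0 GPa, ρ = 7977 kg/m³, cost = 3.800 $/kg
  option Q: E = 292.3 GPa, ρ = 1842 kg/m³, cost = 525.0 $/kg
  option F: M = 10.7 MN·m per $
  option J: M = 7.07 MN·m per $
  option V: M = 6.63 MN·m per $
  option G: M = 0.694 MN·m per $
  option Y: M = 0.519 MN·m per $
  option Q: M = 0.302 MN·m per $
Option F has the largest M.

option F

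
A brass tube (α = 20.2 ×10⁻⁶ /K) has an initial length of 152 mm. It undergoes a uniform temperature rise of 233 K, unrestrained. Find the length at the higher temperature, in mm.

152.72 mm

ΔL = α·L₀·ΔT = 20.2×10⁻⁶ × 152 mm × 233.0 K = 0.715 mm.
L = L₀ + ΔL = 152 + 0.715 = 152.72 mm.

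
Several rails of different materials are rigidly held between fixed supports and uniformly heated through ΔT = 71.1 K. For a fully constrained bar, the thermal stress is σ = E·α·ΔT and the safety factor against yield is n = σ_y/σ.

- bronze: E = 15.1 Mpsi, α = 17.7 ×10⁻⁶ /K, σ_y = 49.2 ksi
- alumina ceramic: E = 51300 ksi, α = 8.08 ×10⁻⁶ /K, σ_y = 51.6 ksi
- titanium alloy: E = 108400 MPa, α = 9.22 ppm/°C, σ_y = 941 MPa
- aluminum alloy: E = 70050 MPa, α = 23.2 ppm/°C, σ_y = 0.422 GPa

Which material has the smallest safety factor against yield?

alumina ceramic

Converting E to GPa, α to ×10⁻⁶/K, σ_y to MPa, then σ and n for each:
  bronze: E = 104.1, α = 17.7, σ_y = 339.2 → σ = 131 MPa, n = 2.59
  alumina ceramic: E = 353.7, α = 8.08, σ_y = 355.8 → σ = 203 MPa, n = 1.75
  titanium alloy: E = 108.4, α = 9.22, σ_y = 941.0 → σ = 71.1 MPa, n = 13.2
  aluminum alloy: E = 70.05, α = 23.2, σ_y = 422.0 → σ = 116 MPa, n = 3.65
Smallest n: alumina ceramic with n = 1.75.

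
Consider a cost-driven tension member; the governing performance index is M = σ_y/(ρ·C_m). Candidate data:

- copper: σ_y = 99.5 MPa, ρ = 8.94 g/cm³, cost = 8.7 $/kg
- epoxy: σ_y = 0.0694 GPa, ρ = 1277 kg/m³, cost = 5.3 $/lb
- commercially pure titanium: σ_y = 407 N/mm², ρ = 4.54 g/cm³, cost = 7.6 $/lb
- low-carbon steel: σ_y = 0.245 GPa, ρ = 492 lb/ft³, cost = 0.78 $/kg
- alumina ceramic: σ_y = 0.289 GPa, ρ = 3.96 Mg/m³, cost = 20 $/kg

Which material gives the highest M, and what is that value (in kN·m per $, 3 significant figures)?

low-carbon steel, M = 39.9 kN·m per $

After converting to SI:
  copper: σ_y = 99.50 MPa, ρ = 8940 kg/m³, cost = 8.700 $/kg
  epoxy: σ_y = 69.40 MPa, ρ = 1277 kg/m³, cost = 11.68 $/kg
  commercially pure titanium: σ_y = 407.0 MPa, ρ = 4540 kg/m³, cost = 16.75 $/kg
  low-carbon steel: σ_y = 245.0 MPa, ρ = 7881 kg/m³, cost = 0.7800 $/kg
  alumina ceramic: σ_y = 289.0 MPa, ρ = 3960 kg/m³, cost = 20.00 $/kg
  low-carbon steel: M = 39.9 kN·m per $
  commercially pure titanium: M = 5.35 kN·m per $
  epoxy: M = 4.65 kN·m per $
  alumina ceramic: M = 3.65 kN·m per $
  copper: M = 1.28 kN·m per $
Low-carbon steel ranks first.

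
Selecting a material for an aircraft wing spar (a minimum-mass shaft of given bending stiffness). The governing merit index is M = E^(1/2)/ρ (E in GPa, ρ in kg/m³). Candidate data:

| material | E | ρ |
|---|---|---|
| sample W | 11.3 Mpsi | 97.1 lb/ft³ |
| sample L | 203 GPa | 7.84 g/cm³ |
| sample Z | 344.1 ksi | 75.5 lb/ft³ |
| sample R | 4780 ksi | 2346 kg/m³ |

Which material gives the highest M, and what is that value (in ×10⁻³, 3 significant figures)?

sample W, M = 5.67×10⁻³

In SI units:
  sample W: E = 77.91 GPa, ρ = 1555 kg/m³
  sample L: E = 203.0 GPa, ρ = 7840 kg/m³
  sample Z: E = 2.372 GPa, ρ = 1209 kg/m³
  sample R: E = 32.96 GPa, ρ = 2346 kg/m³
  sample W: M = 5.67×10⁻³
  sample R: M = 2.45×10⁻³
  sample L: M = 1.82×10⁻³
  sample Z: M = 1.27×10⁻³
Sample W ranks first.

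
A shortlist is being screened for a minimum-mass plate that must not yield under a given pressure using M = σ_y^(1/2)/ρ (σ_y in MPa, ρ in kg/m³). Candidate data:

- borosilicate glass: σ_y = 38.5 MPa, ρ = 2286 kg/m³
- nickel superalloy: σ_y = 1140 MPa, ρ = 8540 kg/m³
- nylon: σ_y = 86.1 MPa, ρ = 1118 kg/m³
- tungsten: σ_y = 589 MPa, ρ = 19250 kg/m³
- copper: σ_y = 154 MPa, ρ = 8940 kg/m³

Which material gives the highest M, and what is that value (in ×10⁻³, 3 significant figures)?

Computing M directly (units already consistent):
  nylon: M = 8.30×10⁻³
  nickel superalloy: M = 3.95×10⁻³
  borosilicate glass: M = 2.71×10⁻³
  copper: M = 1.39×10⁻³
  tungsten: M = 1.26×10⁻³
Nylon has the largest M.

nylon, M = 8.30×10⁻³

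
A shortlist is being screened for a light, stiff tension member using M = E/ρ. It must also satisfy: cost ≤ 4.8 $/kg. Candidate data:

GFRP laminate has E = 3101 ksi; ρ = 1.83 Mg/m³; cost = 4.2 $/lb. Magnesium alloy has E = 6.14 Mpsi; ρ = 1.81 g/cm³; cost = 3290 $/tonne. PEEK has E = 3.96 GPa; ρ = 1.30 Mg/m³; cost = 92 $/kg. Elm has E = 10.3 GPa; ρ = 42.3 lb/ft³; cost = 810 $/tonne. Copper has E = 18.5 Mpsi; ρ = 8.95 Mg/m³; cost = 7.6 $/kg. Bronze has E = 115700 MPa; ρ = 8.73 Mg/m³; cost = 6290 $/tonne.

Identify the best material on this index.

magnesium alloy

Screen on constraints: cost ≤ 4.8 $/kg. Survivors: magnesium alloy, elm.
Normalizing units and computing the index:
  magnesium alloy: E = 42.33 GPa, ρ = 1810 kg/m³
  elm: E = 10.30 GPa, ρ = 677.6 kg/m³
  magnesium alloy: M = 23.4 MN·m/kg
  elm: M = 15.2 MN·m/kg
Magnesium alloy has the largest M.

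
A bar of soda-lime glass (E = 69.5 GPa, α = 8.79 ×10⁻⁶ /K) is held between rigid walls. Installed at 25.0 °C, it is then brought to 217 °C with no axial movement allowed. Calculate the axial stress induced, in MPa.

117 MPa

ΔT = 192.0 K. Constrained thermal stress σ = E·α·ΔT = 69.50×10³ MPa × 8.79×10⁻⁶ × 192.0 = 117 MPa (compressive).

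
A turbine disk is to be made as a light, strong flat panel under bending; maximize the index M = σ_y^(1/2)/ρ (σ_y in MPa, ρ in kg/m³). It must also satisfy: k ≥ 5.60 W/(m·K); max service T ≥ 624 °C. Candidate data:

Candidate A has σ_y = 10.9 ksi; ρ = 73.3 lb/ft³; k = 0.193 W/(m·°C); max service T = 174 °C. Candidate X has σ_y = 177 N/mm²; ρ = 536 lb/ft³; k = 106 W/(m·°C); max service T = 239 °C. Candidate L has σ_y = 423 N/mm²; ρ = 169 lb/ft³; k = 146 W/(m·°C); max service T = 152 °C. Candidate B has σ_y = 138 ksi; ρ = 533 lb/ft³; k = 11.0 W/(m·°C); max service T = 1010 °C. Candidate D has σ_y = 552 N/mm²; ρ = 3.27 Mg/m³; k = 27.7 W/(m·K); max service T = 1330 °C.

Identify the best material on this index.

candidate D

Screen on constraints: k ≥ 5.60 W/(m·K); max service T ≥ 624 °C. Survivors: candidate B, candidate D.
Normalizing units and computing the index:
  candidate B: σ_y = 951.5 MPa, ρ = 8538 kg/m³
  candidate D: σ_y = 552.0 MPa, ρ = 3270 kg/m³
  candidate D: M = 7.18×10⁻³
  candidate B: M = 3.61×10⁻³
Highest index: candidate D.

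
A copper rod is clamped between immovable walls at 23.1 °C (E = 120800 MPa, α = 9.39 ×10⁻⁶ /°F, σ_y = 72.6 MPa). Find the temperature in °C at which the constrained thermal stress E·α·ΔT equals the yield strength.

58.7 °C

E = 120800 MPa = 120.8 GPa.
α = 9.39×10⁻⁶/°F × 9/5 = 16.9×10⁻⁶/K.
E·α·ΔT = 72.60 MPa ⇒ ΔT = 72.60 / (120.8×10³ × 16.9×10⁻⁶) = 35.56 K.
T = 23.1 + 35.56 = 58.66 °C.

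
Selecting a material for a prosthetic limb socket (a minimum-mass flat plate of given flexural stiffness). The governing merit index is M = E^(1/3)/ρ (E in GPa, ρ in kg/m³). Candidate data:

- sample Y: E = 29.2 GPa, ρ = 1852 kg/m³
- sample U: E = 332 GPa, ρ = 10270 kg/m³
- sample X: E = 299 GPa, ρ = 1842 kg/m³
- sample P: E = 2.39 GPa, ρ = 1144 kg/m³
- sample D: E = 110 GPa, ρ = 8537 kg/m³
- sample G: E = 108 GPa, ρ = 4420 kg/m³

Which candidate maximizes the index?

Computing M directly (units already consistent):
  sample X: M = 3.63×10⁻³
  sample Y: M = 1.66×10⁻³
  sample P: M = 1.17×10⁻³
  sample G: M = 1.08×10⁻³
  sample U: M = 0.674×10⁻³
  sample D: M = 0.561×10⁻³
Sample X ranks first.

sample X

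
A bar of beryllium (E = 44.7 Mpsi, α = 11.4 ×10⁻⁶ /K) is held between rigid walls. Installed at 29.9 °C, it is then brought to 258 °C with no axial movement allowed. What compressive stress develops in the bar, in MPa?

E = 44.7 Mpsi = 308.2 GPa.
ΔT = 228.1 K. Constrained thermal stress σ = E·α·ΔT = 308.2×10³ MPa × 11.4×10⁻⁶ × 228.1 = 801 MPa (compressive).

801 MPa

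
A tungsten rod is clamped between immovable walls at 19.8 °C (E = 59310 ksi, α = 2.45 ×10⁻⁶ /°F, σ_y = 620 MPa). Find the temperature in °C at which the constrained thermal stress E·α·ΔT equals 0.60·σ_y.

226 °C

E = 59310 ksi = 408.9 GPa.
α = 2.45×10⁻⁶/°F × 9/5 = 4.41×10⁻⁶/K.
E·α·ΔT = 372.0 MPa ⇒ ΔT = 372.0 / (408.9×10³ × 4.41×10⁻⁶) = 206.3 K.
T = 19.8 + 206.3 = 226.1 °C.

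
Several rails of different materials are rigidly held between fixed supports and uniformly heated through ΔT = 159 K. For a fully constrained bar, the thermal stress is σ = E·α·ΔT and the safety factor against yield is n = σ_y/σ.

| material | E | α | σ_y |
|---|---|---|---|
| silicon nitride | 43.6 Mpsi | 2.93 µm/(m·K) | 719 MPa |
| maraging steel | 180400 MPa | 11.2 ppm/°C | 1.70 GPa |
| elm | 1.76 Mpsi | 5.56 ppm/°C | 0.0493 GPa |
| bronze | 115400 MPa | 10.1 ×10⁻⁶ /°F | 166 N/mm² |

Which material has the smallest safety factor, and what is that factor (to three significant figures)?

bronze, n = 0.498

Per material, after unit conversion:
  silicon nitride: E = 300.6, α = 2.93, σ_y = 719.0 → σ = 140 MPa, n = 5.13
  maraging steel: E = 180.4, α = 11.2, σ_y = 1700 → σ = 321 MPa, n = 5.29
  elm: E = 12.13, α = 5.56, σ_y = 49.30 → σ = 10.7 MPa, n = 4.60
  bronze: E = 115.4, α = 18.2, σ_y = 166.0 → σ = 334 MPa, n = 0.498
Bronze has the lowest safety factor, n = 0.498.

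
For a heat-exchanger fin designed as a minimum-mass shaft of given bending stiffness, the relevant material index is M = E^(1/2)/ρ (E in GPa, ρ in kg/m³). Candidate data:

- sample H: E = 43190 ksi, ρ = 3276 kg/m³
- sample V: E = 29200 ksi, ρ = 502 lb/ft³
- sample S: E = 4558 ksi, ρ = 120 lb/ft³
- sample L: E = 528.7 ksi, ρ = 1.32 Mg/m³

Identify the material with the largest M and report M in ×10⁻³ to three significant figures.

Normalizing units and computing the index:
  sample H: E = 297.8 GPa, ρ = 3276 kg/m³
  sample V: E = 201.3 GPa, ρ = 8041 kg/m³
  sample S: E = 31.43 GPa, ρ = 1922 kg/m³
  sample L: E = 3.645 GPa, ρ = 1320 kg/m³
  sample H: M = 5.27×10⁻³
  sample S: M = 2.92×10⁻³
  sample V: M = 1.76×10⁻³
  sample L: M = 1.45×10⁻³
Highest index: sample H.

sample H, M = 5.27×10⁻³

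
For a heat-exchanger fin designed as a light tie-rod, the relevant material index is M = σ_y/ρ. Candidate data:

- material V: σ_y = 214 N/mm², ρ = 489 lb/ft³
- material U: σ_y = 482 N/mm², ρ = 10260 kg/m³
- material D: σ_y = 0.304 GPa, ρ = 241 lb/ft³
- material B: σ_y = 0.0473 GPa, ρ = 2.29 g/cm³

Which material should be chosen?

material D

Convert each candidate to consistent units, then evaluate M:
  material V: σ_y = 214.0 MPa, ρ = 7833 kg/m³
  material U: σ_y = 482.0 MPa, ρ = 10260 kg/m³
  material D: σ_y = 304.0 MPa, ρ = 3860 kg/m³
  material B: σ_y = 47.30 MPa, ρ = 2290 kg/m³
  material D: M = 78.7 kN·m/kg
  material U: M = 47.0 kN·m/kg
  material V: M = 27.3 kN·m/kg
  material B: M = 20.7 kN·m/kg
Highest index: material D.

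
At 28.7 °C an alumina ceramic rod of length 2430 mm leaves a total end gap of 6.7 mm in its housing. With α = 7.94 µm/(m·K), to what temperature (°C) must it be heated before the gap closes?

α·L₀·ΔT = 6.7 mm ⇒ ΔT = 6.7 / (7.94×10⁻⁶ × 2430.0) = 347.3 K.
T = 28.7 + 347.3 = 376.0 °C.

376 °C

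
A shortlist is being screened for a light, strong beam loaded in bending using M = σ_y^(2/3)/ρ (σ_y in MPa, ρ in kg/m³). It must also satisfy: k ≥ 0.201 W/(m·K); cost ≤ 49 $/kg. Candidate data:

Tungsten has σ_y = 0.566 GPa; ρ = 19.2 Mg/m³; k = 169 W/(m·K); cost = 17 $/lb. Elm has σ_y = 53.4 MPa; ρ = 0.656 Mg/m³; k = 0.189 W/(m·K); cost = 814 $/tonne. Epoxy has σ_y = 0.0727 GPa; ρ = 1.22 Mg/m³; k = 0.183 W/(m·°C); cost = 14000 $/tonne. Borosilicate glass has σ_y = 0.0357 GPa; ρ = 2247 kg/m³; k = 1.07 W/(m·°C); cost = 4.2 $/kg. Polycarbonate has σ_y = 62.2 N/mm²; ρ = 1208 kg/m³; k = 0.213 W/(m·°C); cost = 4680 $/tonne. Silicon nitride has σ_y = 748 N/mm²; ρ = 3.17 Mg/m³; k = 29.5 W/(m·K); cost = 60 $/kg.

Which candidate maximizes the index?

Screen on constraints: k ≥ 0.201 W/(m·K); cost ≤ 49 $/kg. Survivors: tungsten, borosilicate glass, polycarbonate.
Convert each candidate to consistent units, then evaluate M:
  tungsten: σ_y = 566.0 MPa, ρ = 19200 kg/m³
  borosilicate glass: σ_y = 35.70 MPa, ρ = 2247 kg/m³
  polycarbonate: σ_y = 62.20 MPa, ρ = 1208 kg/m³
  polycarbonate: M = 13.0×10⁻³
  borosilicate glass: M = 4.83×10⁻³
  tungsten: M = 3.56×10⁻³
Polycarbonate has the largest M.

polycarbonate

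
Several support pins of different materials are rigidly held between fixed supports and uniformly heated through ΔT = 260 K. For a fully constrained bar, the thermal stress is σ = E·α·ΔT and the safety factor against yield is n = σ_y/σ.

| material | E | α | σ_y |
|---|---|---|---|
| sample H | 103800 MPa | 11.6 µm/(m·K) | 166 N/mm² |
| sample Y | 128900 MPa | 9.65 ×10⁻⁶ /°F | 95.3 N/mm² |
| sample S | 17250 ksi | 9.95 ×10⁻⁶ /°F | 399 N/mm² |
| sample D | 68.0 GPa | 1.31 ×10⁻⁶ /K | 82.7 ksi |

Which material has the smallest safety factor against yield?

Per material, after unit conversion:
  sample H: E = 103.8, α = 11.6, σ_y = 166.0 → σ = 313 MPa, n = 0.530
  sample Y: E = 128.9, α = 17.4, σ_y = 95.30 → σ = 582 MPa, n = 0.164
  sample S: E = 118.9, α = 17.9, σ_y = 399.0 → σ = 554 MPa, n = 0.720
  sample D: E = 68.00, α = 1.31, σ_y = 570.2 → σ = 23.2 MPa, n = 24.6
Sample Y has the lowest safety factor, n = 0.164.

sample Y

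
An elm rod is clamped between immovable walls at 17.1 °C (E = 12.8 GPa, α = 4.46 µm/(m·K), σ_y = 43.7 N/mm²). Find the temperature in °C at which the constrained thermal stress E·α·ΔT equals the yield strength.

σ_y = 43.7 N/mm² = 43.70 MPa.
E·α·ΔT = 43.70 MPa ⇒ ΔT = 43.70 / (12.80×10³ × 4.46×10⁻⁶) = 765.5 K.
T = 17.1 + 765.5 = 782.6 °C.

783 °C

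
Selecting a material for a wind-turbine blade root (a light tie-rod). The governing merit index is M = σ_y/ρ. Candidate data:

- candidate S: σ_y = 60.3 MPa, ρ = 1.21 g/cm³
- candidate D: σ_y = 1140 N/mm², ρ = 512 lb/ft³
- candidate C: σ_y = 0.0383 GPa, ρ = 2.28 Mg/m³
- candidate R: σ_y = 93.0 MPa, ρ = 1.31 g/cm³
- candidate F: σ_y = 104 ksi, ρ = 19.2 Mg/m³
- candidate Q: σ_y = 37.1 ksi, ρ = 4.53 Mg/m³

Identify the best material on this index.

After converting to SI:
  candidate S: σ_y = 60.30 MPa, ρ = 1210 kg/m³
  candidate D: σ_y = 1140 MPa, ρ = 8201 kg/m³
  candidate C: σ_y = 38.30 MPa, ρ = 2280 kg/m³
  candidate R: σ_y = 93.00 MPa, ρ = 1310 kg/m³
  candidate F: σ_y = 717.1 MPa, ρ = 19200 kg/m³
  candidate Q: σ_y = 255.8 MPa, ρ = 4530 kg/m³
  candidate D: M = 139 kN·m/kg
  candidate R: M = 71.0 kN·m/kg
  candidate Q: M = 56.5 kN·m/kg
  candidate S: M = 49.8 kN·m/kg
  candidate F: M = 37.3 kN·m/kg
  candidate C: M = 16.8 kN·m/kg
The maximum is for candidate D.

candidate D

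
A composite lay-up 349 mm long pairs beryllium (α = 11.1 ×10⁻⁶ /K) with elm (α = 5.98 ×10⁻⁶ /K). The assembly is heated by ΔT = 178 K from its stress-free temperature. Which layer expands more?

α(beryllium) = 11.1×10⁻⁶/K vs α(elm) = 5.98×10⁻⁶/K.
Higher α expands more for the same ΔT: beryllium.

beryllium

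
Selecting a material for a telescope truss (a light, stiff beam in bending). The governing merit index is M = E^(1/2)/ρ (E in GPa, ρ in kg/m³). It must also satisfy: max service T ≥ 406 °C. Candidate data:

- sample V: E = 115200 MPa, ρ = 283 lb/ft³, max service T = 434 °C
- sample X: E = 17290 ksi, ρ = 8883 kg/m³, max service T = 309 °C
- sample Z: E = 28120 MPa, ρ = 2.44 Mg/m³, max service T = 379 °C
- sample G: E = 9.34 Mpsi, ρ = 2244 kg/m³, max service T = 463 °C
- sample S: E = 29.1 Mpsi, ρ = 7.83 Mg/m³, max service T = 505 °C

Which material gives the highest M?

sample G

Screen on constraints: max service T ≥ 406 °C. Survivors: sample V, sample G, sample S.
After converting to SI:
  sample V: E = 115.2 GPa, ρ = 4533 kg/m³
  sample G: E = 64.40 GPa, ρ = 2244 kg/m³
  sample S: E = 200.6 GPa, ρ = 7830 kg/m³
  sample G: M = 3.58×10⁻³
  sample V: M = 2.37×10⁻³
  sample S: M = 1.81×10⁻³
Sample G has the largest M.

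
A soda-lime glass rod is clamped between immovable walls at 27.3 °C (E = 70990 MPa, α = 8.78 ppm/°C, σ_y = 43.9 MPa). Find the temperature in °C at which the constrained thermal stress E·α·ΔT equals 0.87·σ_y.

88.6 °C

E = 70990 MPa = 70.99 GPa.
E·α·ΔT = 38.19 MPa ⇒ ΔT = 38.19 / (70.99×10³ × 8.78×10⁻⁶) = 61.28 K.
T = 27.3 + 61.28 = 88.58 °C.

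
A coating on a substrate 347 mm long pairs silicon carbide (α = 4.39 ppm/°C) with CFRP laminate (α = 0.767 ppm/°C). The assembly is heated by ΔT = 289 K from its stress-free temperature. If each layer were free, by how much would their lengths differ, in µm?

363 µm

Δα = |4.39 − 0.767|×10⁻⁶/K = 3.62×10⁻⁶/K.
ΔL_mismatch = Δα·L·ΔT = 3.62×10⁻⁶ × 347.0 mm × 289.0 K = 363 µm.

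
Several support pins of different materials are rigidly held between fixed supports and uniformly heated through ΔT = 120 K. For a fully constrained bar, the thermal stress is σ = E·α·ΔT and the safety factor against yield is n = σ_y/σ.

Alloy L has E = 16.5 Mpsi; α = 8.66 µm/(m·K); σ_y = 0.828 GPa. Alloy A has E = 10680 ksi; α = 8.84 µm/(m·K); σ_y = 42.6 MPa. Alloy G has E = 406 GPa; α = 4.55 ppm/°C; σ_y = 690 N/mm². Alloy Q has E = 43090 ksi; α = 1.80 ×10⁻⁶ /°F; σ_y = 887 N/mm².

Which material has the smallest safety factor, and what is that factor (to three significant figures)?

alloy A, n = 0.545

Converting E to GPa, α to ×10⁻⁶/K, σ_y to MPa, then σ and n for each:
  alloy L: E = 113.8, α = 8.66, σ_y = 828.0 → σ = 118 MPa, n = 7.00
  alloy A: E = 73.64, α = 8.84, σ_y = 42.60 → σ = 78.1 MPa, n = 0.545
  alloy G: E = 406.0, α = 4.55, σ_y = 690.0 → σ = 222 MPa, n = 3.11
  alloy Q: E = 297.1, α = 3.24, σ_y = 887.0 → σ = 116 MPa, n = 7.68
Alloy A has the lowest safety factor, n = 0.545.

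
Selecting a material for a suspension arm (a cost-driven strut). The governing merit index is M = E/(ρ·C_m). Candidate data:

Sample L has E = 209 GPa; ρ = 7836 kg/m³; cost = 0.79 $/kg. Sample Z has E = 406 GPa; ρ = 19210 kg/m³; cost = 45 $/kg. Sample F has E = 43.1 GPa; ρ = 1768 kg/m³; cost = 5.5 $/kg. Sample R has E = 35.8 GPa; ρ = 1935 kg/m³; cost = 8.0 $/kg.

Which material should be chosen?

Evaluate M for each candidate:
  sample L: M = 33.8 MN·m per $
  sample F: M = 4.43 MN·m per $
  sample R: M = 2.31 MN·m per $
  sample Z: M = 0.470 MN·m per $
The maximum is for sample L.

sample L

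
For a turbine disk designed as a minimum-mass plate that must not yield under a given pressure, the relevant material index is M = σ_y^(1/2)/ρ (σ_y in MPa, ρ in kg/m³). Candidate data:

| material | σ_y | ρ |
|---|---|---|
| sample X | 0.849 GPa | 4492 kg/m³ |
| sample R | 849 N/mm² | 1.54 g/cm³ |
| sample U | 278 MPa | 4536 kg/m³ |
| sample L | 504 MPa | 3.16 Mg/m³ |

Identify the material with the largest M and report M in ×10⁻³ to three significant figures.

sample R, M = 18.9×10⁻³

Normalizing units and computing the index:
  sample X: σ_y = 849.0 MPa, ρ = 4492 kg/m³
  sample R: σ_y = 849.0 MPa, ρ = 1540 kg/m³
  sample U: σ_y = 278.0 MPa, ρ = 4536 kg/m³
  sample L: σ_y = 504.0 MPa, ρ = 3160 kg/m³
  sample R: M = 18.9×10⁻³
  sample L: M = 7.10×10⁻³
  sample X: M = 6.49×10⁻³
  sample U: M = 3.68×10⁻³
Sample R ranks first.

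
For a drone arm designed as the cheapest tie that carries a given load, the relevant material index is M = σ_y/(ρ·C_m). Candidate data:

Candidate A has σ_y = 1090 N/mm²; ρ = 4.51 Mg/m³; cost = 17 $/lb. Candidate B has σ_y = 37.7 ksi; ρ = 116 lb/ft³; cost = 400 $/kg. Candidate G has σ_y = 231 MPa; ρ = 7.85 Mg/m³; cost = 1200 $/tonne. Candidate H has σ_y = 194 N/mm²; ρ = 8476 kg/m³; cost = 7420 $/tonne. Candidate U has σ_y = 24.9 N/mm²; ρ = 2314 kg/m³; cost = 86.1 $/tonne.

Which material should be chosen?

candidate U

Convert each candidate to consistent units, then evaluate M:
  candidate A: σ_y = 1090 MPa, ρ = 4510 kg/m³, cost = 37.48 $/kg
  candidate B: σ_y = 259.9 MPa, ρ = 1858 kg/m³, cost = 400.0 $/kg
  candidate G: σ_y = 231.0 MPa, ρ = 7850 kg/m³, cost = 1.200 $/kg
  candidate H: σ_y = 194.0 MPa, ρ = 8476 kg/m³, cost = 7.420 $/kg
  candidate U: σ_y = 24.90 MPa, ρ = 2314 kg/m³, cost = 0.08610 $/kg
  candidate U: M = 125 kN·m per $
  candidate G: M = 24.5 kN·m per $
  candidate A: M = 6.45 kN·m per $
  candidate H: M = 3.08 kN·m per $
  candidate B: M = 0.350 kN·m per $
The maximum is for candidate U.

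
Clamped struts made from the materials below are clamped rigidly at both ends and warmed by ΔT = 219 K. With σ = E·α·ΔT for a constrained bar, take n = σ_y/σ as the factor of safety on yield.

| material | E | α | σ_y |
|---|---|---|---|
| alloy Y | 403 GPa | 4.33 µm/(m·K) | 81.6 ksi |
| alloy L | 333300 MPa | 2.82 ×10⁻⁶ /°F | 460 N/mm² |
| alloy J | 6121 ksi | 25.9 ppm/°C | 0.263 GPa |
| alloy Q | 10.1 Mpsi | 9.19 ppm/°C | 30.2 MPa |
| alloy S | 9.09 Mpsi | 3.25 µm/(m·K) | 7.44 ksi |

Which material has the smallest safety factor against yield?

Per material, after unit conversion:
  alloy Y: E = 403.0, α = 4.33, σ_y = 562.6 → σ = 382 MPa, n = 1.47
  alloy L: E = 333.3, α = 5.08, σ_y = 460.0 → σ = 371 MPa, n = 1.24
  alloy J: E = 42.20, α = 25.9, σ_y = 263.0 → σ = 239 MPa, n = 1.10
  alloy Q: E = 69.64, α = 9.19, σ_y = 30.20 → σ = 140 MPa, n = 0.215
  alloy S: E = 62.67, α = 3.25, σ_y = 51.30 → σ = 44.6 MPa, n = 1.15
Smallest n: alloy Q with n = 0.215.

alloy Q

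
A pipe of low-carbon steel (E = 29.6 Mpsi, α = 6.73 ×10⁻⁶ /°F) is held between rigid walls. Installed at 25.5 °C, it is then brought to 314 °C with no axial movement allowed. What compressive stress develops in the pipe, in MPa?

713 MPa

E = 29.6 Mpsi = 204.1 GPa.
α = 6.73×10⁻⁶/°F × 9/5 = 12.1×10⁻⁶/K.
ΔT = 288.5 K. Constrained thermal stress σ = E·α·ΔT = 204.1×10³ MPa × 12.1×10⁻⁶ × 288.5 = 713 MPa (compressive).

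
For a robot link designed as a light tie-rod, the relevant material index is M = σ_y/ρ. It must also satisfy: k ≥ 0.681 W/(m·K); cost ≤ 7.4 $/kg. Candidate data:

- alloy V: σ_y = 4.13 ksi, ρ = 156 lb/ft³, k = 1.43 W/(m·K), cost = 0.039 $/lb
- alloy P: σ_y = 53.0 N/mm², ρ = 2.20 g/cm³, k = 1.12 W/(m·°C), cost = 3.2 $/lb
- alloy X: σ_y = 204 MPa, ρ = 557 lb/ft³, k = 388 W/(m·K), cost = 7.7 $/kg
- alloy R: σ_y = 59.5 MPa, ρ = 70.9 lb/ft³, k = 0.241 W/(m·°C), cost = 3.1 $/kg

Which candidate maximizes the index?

alloy P

Screen on constraints: k ≥ 0.681 W/(m·K); cost ≤ 7.4 $/kg. Survivors: alloy V, alloy P.
Convert each candidate to consistent units, then evaluate M:
  alloy V: σ_y = 28.48 MPa, ρ = 2499 kg/m³
  alloy P: σ_y = 53.00 MPa, ρ = 2200 kg/m³
  alloy P: M = 24.1 kN·m/kg
  alloy V: M = 11.4 kN·m/kg
Alloy P ranks first.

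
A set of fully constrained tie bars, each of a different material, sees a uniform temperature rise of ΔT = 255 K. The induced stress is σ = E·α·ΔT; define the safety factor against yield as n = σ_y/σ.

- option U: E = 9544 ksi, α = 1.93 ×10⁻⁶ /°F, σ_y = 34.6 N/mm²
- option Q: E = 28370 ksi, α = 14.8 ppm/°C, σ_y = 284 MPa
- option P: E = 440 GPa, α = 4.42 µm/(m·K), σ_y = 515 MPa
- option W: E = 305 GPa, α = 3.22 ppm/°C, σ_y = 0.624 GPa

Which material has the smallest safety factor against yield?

option Q

Converting E to GPa, α to ×10⁻⁶/K, σ_y to MPa, then σ and n for each:
  option U: E = 65.80, α = 3.47, σ_y = 34.60 → σ = 58.3 MPa, n = 0.594
  option Q: E = 195.6, α = 14.8, σ_y = 284.0 → σ = 738 MPa, n = 0.385
  option P: E = 440.0, α = 4.42, σ_y = 515.0 → σ = 496 MPa, n = 1.04
  option W: E = 305.0, α = 3.22, σ_y = 624.0 → σ = 250 MPa, n = 2.49
The minimum is option Q at n = 0.385.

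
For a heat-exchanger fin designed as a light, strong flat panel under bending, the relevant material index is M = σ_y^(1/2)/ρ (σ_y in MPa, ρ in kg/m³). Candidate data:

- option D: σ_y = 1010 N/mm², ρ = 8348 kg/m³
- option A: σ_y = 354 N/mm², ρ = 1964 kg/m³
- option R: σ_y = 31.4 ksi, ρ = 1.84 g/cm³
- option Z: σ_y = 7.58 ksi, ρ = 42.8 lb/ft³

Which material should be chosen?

Normalizing units and computing the index:
  option D: σ_y = 1010 MPa, ρ = 8348 kg/m³
  option A: σ_y = 354.0 MPa, ρ = 1964 kg/m³
  option R: σ_y = 216.5 MPa, ρ = 1840 kg/m³
  option Z: σ_y = 52.26 MPa, ρ = 685.6 kg/m³
  option Z: M = 10.5×10⁻³
  option A: M = 9.58×10⁻³
  option R: M = 8.00×10⁻³
  option D: M = 3.81×10⁻³
Highest index: option Z.

option Z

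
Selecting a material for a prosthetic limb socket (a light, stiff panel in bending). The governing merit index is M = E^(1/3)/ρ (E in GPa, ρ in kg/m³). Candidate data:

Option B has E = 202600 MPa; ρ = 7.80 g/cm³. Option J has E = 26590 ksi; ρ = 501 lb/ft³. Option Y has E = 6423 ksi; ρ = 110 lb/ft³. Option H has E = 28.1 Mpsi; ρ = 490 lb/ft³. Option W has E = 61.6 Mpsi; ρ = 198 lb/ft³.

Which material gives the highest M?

option W

After converting to SI:
  option B: E = 202.6 GPa, ρ = 7800 kg/m³
  option J: E = 183.3 GPa, ρ = 8025 kg/m³
  option Y: E = 44.29 GPa, ρ = 1762 kg/m³
  option H: E = 193.7 GPa, ρ = 7849 kg/m³
  option W: E = 424.7 GPa, ρ = 3172 kg/m³
  option W: M = 2.37×10⁻³
  option Y: M = 2.01×10⁻³
  option B: M = 0.753×10⁻³
  option H: M = 0.737×10⁻³
  option J: M = 0.708×10⁻³
Option W ranks first.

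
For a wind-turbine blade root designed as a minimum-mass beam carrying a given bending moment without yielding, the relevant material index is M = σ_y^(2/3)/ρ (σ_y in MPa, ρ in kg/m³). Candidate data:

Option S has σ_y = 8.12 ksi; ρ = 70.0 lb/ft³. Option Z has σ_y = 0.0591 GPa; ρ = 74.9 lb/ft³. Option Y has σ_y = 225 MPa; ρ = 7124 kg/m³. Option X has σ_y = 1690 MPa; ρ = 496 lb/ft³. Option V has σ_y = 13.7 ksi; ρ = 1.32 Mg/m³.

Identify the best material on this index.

In SI units:
  option S: σ_y = 55.99 MPa, ρ = 1121 kg/m³
  option Z: σ_y = 59.10 MPa, ρ = 1200 kg/m³
  option Y: σ_y = 225.0 MPa, ρ = 7124 kg/m³
  option X: σ_y = 1690 MPa, ρ = 7945 kg/m³
  option V: σ_y = 94.46 MPa, ρ = 1320 kg/m³
  option X: M = 17.9×10⁻³
  option V: M = 15.7×10⁻³
  option S: M = 13.1×10⁻³
  option Z: M = 12.6×10⁻³
  option Y: M = 5.19×10⁻³
Option X has the largest M.

option X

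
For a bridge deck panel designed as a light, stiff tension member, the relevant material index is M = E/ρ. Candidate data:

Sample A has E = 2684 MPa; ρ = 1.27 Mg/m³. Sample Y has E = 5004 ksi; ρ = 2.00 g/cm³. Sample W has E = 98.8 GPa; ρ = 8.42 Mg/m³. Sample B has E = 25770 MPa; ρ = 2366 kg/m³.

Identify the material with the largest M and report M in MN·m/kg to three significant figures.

sample Y, M = 17.3 MN·m/kg

Putting every candidate on a common basis:
  sample A: E = 2.684 GPa, ρ = 1270 kg/m³
  sample Y: E = 34.50 GPa, ρ = 2000 kg/m³
  sample W: E = 98.80 GPa, ρ = 8420 kg/m³
  sample B: E = 25.77 GPa, ρ = 2366 kg/m³
  sample Y: M = 17.3 MN·m/kg
  sample W: M = 11.7 MN·m/kg
  sample B: M = 10.9 MN·m/kg
  sample A: M = 2.11 MN·m/kg
Highest index: sample Y.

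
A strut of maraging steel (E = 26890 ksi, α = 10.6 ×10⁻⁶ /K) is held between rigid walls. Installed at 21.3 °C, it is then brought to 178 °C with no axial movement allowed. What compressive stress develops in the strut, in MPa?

E = 26890 ksi = 185.4 GPa.
ΔT = 156.7 K. Constrained thermal stress σ = E·α·ΔT = 185.4×10³ MPa × 10.6×10⁻⁶ × 156.7 = 308 MPa (compressive).

308 MPa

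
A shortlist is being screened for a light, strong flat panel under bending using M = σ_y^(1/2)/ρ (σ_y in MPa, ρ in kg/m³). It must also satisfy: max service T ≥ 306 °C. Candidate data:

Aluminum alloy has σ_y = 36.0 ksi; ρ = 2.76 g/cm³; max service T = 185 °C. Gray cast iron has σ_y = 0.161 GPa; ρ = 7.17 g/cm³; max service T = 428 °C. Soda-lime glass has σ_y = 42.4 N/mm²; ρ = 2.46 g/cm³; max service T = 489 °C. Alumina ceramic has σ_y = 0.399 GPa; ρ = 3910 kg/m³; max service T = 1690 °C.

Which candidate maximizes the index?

Screen on constraints: max service T ≥ 306 °C. Survivors: gray cast iron, soda-lime glass, alumina ceramic.
Convert each candidate to consistent units, then evaluate M:
  gray cast iron: σ_y = 161.0 MPa, ρ = 7170 kg/m³
  soda-lime glass: σ_y = 42.40 MPa, ρ = 2460 kg/m³
  alumina ceramic: σ_y = 399.0 MPa, ρ = 3910 kg/m³
  alumina ceramic: M = 5.11×10⁻³
  soda-lime glass: M = 2.65×10⁻³
  gray cast iron: M = 1.77×10⁻³
The maximum is for alumina ceramic.

alumina ceramic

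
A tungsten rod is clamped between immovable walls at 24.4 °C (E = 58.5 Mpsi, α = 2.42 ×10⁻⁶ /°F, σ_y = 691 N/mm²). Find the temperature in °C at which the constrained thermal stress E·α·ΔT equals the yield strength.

418 °C

E = 58.5 Mpsi = 403.3 GPa.
α = 2.42×10⁻⁶/°F × 9/5 = 4.36×10⁻⁶/K.
σ_y = 691 N/mm² = 691.0 MPa.
E·α·ΔT = 691.0 MPa ⇒ ΔT = 691.0 / (403.3×10³ × 4.36×10⁻⁶) = 393.3 K.
T = 24.4 + 393.3 = 417.7 °C.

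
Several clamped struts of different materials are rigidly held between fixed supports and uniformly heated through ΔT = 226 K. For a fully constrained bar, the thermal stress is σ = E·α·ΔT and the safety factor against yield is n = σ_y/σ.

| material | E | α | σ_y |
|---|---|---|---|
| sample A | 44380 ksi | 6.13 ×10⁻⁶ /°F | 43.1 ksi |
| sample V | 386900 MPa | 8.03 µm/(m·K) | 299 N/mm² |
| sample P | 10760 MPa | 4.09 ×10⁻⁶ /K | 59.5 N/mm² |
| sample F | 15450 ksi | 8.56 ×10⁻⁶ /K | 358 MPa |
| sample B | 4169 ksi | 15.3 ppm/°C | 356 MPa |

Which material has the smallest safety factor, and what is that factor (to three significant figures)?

Per material, after unit conversion:
  sample A: E = 306.0, α = 11.0, σ_y = 297.2 → σ = 763 MPa, n = 0.389
  sample V: E = 386.9, α = 8.03, σ_y = 299.0 → σ = 702 MPa, n = 0.426
  sample P: E = 10.76, α = 4.09, σ_y = 59.50 → σ = 9.95 MPa, n = 5.98
  sample F: E = 106.5, α = 8.56, σ_y = 358.0 → σ = 206 MPa, n = 1.74
  sample B: E = 28.74, α = 15.3, σ_y = 356.0 → σ = 99.4 MPa, n = 3.58
Smallest n: sample A with n = 0.389.

sample A, n = 0.389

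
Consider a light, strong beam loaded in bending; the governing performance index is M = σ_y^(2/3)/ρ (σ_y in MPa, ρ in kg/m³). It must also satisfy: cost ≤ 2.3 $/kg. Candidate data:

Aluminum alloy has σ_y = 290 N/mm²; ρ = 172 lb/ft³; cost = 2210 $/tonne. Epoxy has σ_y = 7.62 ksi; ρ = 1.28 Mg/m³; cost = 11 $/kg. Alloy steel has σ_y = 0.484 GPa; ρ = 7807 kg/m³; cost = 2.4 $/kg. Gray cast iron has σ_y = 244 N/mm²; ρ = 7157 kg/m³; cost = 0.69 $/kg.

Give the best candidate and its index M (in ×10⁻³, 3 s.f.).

aluminum alloy, M = 15.9×10⁻³

Screen on constraints: cost ≤ 2.3 $/kg. Survivors: aluminum alloy, gray cast iron.
Putting every candidate on a common basis:
  aluminum alloy: σ_y = 290.0 MPa, ρ = 2755 kg/m³
  gray cast iron: σ_y = 244.0 MPa, ρ = 7157 kg/m³
  aluminum alloy: M = 15.9×10⁻³
  gray cast iron: M = 5.46×10⁻³
Aluminum alloy ranks first.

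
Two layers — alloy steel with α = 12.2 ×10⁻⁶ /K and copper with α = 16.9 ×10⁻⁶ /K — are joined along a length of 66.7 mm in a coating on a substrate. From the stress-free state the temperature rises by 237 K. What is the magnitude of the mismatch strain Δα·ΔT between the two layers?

1.11×10⁻³

Δα = |12.2 − 16.9|×10⁻⁶/K = 4.70×10⁻⁶/K.
Mismatch strain = Δα·ΔT = 4.70×10⁻⁶ × 237.0 = 1.11×10⁻³.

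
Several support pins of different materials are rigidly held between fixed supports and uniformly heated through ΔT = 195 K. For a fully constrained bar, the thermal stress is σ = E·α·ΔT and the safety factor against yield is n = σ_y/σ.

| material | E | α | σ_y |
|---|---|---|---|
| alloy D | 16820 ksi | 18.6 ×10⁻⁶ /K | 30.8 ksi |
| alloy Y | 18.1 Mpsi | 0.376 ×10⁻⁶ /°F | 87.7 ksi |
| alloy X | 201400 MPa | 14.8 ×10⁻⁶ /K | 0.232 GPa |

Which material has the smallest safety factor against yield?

alloy X

Converting E to GPa, α to ×10⁻⁶/K, σ_y to MPa, then σ and n for each:
  alloy D: E = 116.0, α = 18.6, σ_y = 212.4 → σ = 421 MPa, n = 0.505
  alloy Y: E = 124.8, α = 0.677, σ_y = 604.7 → σ = 16.5 MPa, n = 36.7
  alloy X: E = 201.4, α = 14.8, σ_y = 232.0 → σ = 581 MPa, n = 0.399
The minimum is alloy X at n = 0.399.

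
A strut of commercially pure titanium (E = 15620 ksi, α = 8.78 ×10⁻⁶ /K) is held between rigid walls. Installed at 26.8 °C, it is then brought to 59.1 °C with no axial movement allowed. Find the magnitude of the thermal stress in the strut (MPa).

E = 15620 ksi = 107.7 GPa.
ΔT = 32.30 K. Constrained thermal stress σ = E·α·ΔT = 107.7×10³ MPa × 8.78×10⁻⁶ × 32.30 = 30.5 MPa (compressive).

30.5 MPa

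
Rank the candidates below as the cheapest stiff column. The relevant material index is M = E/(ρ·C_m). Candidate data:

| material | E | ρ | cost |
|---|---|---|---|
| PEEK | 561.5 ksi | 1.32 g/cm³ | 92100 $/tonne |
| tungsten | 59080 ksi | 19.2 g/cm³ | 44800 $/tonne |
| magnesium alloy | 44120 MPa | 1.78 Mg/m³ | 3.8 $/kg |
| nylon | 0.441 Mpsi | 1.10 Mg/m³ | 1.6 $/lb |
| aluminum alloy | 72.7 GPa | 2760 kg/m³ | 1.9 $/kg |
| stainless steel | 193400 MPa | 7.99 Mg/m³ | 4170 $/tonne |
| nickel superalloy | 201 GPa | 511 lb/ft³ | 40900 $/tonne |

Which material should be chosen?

After converting to SI:
  PEEK: E = 3.871 GPa, ρ = 1320 kg/m³, cost = 92.10 $/kg
  tungsten: E = 407.3 GPa, ρ = 19200 kg/m³, cost = 44.80 $/kg
  magnesium alloy: E = 44.12 GPa, ρ = 1780 kg/m³, cost = 3.800 $/kg
  nylon: E = 3.041 GPa, ρ = 1100 kg/m³, cost = 3.527 $/kg
  aluminum alloy: E = 72.70 GPa, ρ = 2760 kg/m³, cost = 1.900 $/kg
  stainless steel: E = 193.4 GPa, ρ = 7990 kg/m³, cost = 4.170 $/kg
  nickel superalloy: E = 201.0 GPa, ρ = 8185 kg/m³, cost = 40.90 $/kg
  aluminum alloy: M = 13.9 MN·m per $
  magnesium alloy: M = 6.52 MN·m per $
  stainless steel: M = 5.80 MN·m per $
  nylon: M = 0.784 MN·m per $
  nickel superalloy: M = 0.600 MN·m per $
  tungsten: M = 0.474 MN·m per $
  PEEK: M = 0.0318 MN·m per $
Aluminum alloy ranks first.

aluminum alloy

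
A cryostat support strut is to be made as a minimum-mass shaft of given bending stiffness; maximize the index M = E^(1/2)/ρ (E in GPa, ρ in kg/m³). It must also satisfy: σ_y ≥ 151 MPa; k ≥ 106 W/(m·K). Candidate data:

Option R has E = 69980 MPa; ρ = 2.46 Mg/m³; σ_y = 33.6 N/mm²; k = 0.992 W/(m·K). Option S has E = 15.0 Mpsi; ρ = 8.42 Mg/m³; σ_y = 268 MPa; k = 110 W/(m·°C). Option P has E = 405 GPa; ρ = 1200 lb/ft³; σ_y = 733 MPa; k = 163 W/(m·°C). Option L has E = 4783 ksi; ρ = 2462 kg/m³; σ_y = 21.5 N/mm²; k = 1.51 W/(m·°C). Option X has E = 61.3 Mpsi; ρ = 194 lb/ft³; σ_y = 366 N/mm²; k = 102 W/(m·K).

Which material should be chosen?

Screen on constraints: σ_y ≥ 151 MPa; k ≥ 106 W/(m·K). Survivors: option S, option P.
Putting every candidate on a common basis:
  option S: E = 103.4 GPa, ρ = 8420 kg/m³
  option P: E = 405.0 GPa, ρ = 19220 kg/m³
  option S: M = 1.21×10⁻³
  option P: M = 1.05×10⁻³
Highest index: option S.

option S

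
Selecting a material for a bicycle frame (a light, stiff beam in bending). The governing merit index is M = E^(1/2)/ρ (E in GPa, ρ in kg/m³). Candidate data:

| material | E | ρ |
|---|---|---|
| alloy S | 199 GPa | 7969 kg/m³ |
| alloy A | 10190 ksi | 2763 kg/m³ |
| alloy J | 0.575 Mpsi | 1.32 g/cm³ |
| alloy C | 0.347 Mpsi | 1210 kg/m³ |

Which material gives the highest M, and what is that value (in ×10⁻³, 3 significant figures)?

In SI units:
  alloy S: E = 199.0 GPa, ρ = 7969 kg/m³
  alloy A: E = 70.26 GPa, ρ = 2763 kg/m³
  alloy J: E = 3.964 GPa, ρ = 1320 kg/m³
  alloy C: E = 2.392 GPa, ρ = 1210 kg/m³
  alloy A: M = 3.03×10⁻³
  alloy S: M = 1.77×10⁻³
  alloy J: M = 1.51×10⁻³
  alloy C: M = 1.28×10⁻³
Alloy A ranks first.

alloy A, M = 3.03×10⁻³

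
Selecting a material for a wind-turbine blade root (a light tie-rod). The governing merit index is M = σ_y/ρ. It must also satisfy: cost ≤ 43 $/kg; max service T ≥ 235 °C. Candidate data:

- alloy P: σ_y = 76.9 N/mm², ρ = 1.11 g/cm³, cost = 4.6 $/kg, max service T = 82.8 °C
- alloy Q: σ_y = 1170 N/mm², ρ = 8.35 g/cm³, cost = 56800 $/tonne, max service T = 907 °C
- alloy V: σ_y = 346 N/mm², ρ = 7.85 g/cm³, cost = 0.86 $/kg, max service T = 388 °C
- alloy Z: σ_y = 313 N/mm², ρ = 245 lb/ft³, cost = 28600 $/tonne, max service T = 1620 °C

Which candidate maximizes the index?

alloy Z

Screen on constraints: cost ≤ 43 $/kg; max service T ≥ 235 °C. Survivors: alloy V, alloy Z.
Putting every candidate on a common basis:
  alloy V: σ_y = 346.0 MPa, ρ = 7850 kg/m³
  alloy Z: σ_y = 313.0 MPa, ρ = 3925 kg/m³
  alloy Z: M = 79.8 kN·m/kg
  alloy V: M = 44.1 kN·m/kg
Highest index: alloy Z.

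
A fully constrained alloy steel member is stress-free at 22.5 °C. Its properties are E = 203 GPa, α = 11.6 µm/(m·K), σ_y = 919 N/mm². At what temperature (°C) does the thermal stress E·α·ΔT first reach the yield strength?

413 °C

σ_y = 919 N/mm² = 919.0 MPa.
E·α·ΔT = 919.0 MPa ⇒ ΔT = 919.0 / (203.0×10³ × 11.6×10⁻⁶) = 390.3 K.
T = 22.5 + 390.3 = 412.8 °C.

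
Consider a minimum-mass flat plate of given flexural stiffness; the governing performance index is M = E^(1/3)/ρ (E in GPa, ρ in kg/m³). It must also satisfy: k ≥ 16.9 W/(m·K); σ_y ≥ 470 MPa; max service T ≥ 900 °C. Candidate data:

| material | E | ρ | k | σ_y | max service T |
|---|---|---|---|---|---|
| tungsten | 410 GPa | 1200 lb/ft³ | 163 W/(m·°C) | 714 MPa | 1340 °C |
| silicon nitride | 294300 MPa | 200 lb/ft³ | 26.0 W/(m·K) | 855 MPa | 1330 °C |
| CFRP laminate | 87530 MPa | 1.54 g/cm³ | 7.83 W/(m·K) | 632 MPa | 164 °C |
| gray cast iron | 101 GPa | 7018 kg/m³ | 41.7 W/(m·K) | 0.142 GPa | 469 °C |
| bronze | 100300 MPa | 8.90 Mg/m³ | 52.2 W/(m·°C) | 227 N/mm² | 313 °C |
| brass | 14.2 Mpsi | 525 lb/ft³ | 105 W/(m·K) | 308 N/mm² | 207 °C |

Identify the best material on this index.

Screen on constraints: k ≥ 16.9 W/(m·K); σ_y ≥ 470 MPa; max service T ≥ 900 °C. Survivors: tungsten, silicon nitride.
Normalizing units and computing the index:
  tungsten: E = 410.0 GPa, ρ = 19220 kg/m³
  silicon nitride: E = 294.3 GPa, ρ = 3204 kg/m³
  silicon nitride: M = 2.08×10⁻³
  tungsten: M = 0.386×10⁻³
The maximum is for silicon nitride.

silicon nitride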